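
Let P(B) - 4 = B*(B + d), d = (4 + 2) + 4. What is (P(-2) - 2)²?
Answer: 196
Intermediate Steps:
d = 10 (d = 6 + 4 = 10)
P(B) = 4 + B*(10 + B) (P(B) = 4 + B*(B + 10) = 4 + B*(10 + B))
(P(-2) - 2)² = ((4 + (-2)² + 10*(-2)) - 2)² = ((4 + 4 - 20) - 2)² = (-12 - 2)² = (-14)² = 196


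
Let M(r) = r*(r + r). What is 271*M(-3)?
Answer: 4878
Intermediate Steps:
M(r) = 2*r² (M(r) = r*(2*r) = 2*r²)
271*M(-3) = 271*(2*(-3)²) = 271*(2*9) = 271*18 = 4878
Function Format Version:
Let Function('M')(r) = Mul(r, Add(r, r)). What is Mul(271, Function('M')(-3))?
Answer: 4878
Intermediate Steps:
Function('M')(r) = Mul(2, Pow(r, 2)) (Function('M')(r) = Mul(r, Mul(2, r)) = Mul(2, Pow(r, 2)))
Mul(271, Function('M')(-3)) = Mul(271, Mul(2, Pow(-3, 2))) = Mul(271, Mul(2, 9)) = Mul(271, 18) = 4878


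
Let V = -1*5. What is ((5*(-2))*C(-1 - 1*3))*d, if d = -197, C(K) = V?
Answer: -9850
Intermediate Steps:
V = -5
C(K) = -5
((5*(-2))*C(-1 - 1*3))*d = ((5*(-2))*(-5))*(-197) = -10*(-5)*(-197) = 50*(-197) = -9850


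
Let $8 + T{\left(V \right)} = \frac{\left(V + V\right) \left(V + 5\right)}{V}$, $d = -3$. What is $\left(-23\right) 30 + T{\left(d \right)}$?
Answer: $-694$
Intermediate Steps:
$T{\left(V \right)} = 2 + 2 V$ ($T{\left(V \right)} = -8 + \frac{\left(V + V\right) \left(V + 5\right)}{V} = -8 + \frac{2 V \left(5 + V\right)}{V} = -8 + \left(10 + 2 V\right) = 2 + 2 V$)
$\left(-23\right) 30 + T{\left(d \right)} = \left(-23\right) 30 + \left(2 + 2 \left(-3\right)\right) = -690 + \left(2 - 6\right) = -690 - 4 = -694$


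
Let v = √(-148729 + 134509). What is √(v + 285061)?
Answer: √(285061 + 6*I*√395) ≈ 533.91 + 0.11*I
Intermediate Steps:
v = 6*I*√395 (v = √(-14220) = 6*I*√395 ≈ 119.25*I)
√(v + 285061) = √(6*I*√395 + 285061) = √(285061 + 6*I*√395)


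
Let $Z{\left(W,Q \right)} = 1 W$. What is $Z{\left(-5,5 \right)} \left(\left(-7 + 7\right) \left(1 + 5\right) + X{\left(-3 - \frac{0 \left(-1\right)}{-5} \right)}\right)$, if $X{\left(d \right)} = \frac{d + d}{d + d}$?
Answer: $-5$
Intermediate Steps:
$Z{\left(W,Q \right)} = W$
$X{\left(d \right)} = 1$ ($X{\left(d \right)} = \frac{2 d}{2 d} = 2 d \frac{1}{2 d} = 1$)
$Z{\left(-5,5 \right)} \left(\left(-7 + 7\right) \left(1 + 5\right) + X{\left(-3 - \frac{0 \left(-1\right)}{-5} \right)}\right) = - 5 \left(\left(-7 + 7\right) \left(1 + 5\right) + 1\right) = - 5 \left(0 \cdot 6 + 1\right) = - 5 \left(0 + 1\right) = \left(-5\right) 1 = -5$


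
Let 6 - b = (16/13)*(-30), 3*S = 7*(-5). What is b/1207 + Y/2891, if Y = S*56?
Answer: -528874/2777307 ≈ -0.19043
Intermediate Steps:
S = -35/3 (S = (7*(-5))/3 = (⅓)*(-35) = -35/3 ≈ -11.667)
Y = -1960/3 (Y = -35/3*56 = -1960/3 ≈ -653.33)
b = 558/13 (b = 6 - 16/13*(-30) = 6 - 16*(1/13)*(-30) = 6 - 16*(-30)/13 = 6 - 1*(-480/13) = 6 + 480/13 = 558/13 ≈ 42.923)
b/1207 + Y/2891 = (558/13)/1207 - 1960/3/2891 = (558/13)*(1/1207) - 1960/3*1/2891 = 558/15691 - 40/177 = -528874/2777307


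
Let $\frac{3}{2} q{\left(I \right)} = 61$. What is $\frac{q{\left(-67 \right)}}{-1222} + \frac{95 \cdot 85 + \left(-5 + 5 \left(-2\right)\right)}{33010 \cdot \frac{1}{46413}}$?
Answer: $\frac{68570272013}{6050733} \approx 11333.0$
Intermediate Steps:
$q{\left(I \right)} = \frac{122}{3}$ ($q{\left(I \right)} = \frac{2}{3} \cdot 61 = \frac{122}{3}$)
$\frac{q{\left(-67 \right)}}{-1222} + \frac{95 \cdot 85 + \left(-5 + 5 \left(-2\right)\right)}{33010 \cdot \frac{1}{46413}} = \frac{122}{3 \left(-1222\right)} + \frac{95 \cdot 85 + \left(-5 + 5 \left(-2\right)\right)}{33010 \cdot \frac{1}{46413}} = \frac{122}{3} \left(- \frac{1}{1222}\right) + \frac{8075 - 15}{33010 \cdot \frac{1}{46413}} = - \frac{61}{1833} + \frac{8075 - 15}{\frac{33010}{46413}} = - \frac{61}{1833} + 8060 \cdot \frac{46413}{33010} = - \frac{61}{1833} + \frac{37408878}{3301} = \frac{68570272013}{6050733}$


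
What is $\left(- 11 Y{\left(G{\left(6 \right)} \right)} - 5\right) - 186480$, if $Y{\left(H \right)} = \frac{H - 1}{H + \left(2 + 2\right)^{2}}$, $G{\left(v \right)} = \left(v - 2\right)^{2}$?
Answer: $- \frac{5967685}{32} \approx -1.8649 \cdot 10^{5}$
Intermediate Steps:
$G{\left(v \right)} = \left(-2 + v\right)^{2}$
$Y{\left(H \right)} = \frac{-1 + H}{16 + H}$ ($Y{\left(H \right)} = \frac{-1 + H}{H + 4^{2}} = \frac{-1 + H}{H + 16} = \frac{-1 + H}{16 + H}$)
$\left(- 11 Y{\left(G{\left(6 \right)} \right)} - 5\right) - 186480 = \left(- 11 \frac{-1 + \left(-2 + 6\right)^{2}}{16 + \left(-2 + 6\right)^{2}} - 5\right) - 186480 = \left(- 11 \frac{-1 + 4^{2}}{16 + 4^{2}} - 5\right) - 186480 = \left(- 11 \frac{-1 + 16}{16 + 16} - 5\right) - 186480 = \left(- 11 \cdot \frac{1}{32} \cdot 15 - 5\right) - 186480 = \left(\left(-11\right) \frac{15}{32} - 5\right) - 186480 = \left(- \frac{165}{32} - 5\right) - 186480 = - \frac{325}{32} - 186480 = - \frac{5967685}{32}$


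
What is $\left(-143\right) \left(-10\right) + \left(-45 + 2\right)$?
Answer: $1387$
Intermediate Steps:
$\left(-143\right) \left(-10\right) + \left(-45 + 2\right) = 1430 - 43 = 1387$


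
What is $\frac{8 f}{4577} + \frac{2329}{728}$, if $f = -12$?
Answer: $\frac{10589945}{3332056} \approx 3.1782$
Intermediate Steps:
$\frac{8 f}{4577} + \frac{2329}{728} = \frac{8 \left(-12\right)}{4577} + \frac{2329}{728} = \left(-96\right) \frac{1}{4577} + 2329 \cdot \frac{1}{728} = - \frac{96}{4577} + \frac{2329}{728} = \frac{10589945}{3332056}$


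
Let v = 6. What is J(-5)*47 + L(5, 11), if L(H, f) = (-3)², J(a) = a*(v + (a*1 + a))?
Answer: 949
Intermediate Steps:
J(a) = a*(6 + 2*a) (J(a) = a*(6 + (a*1 + a)) = a*(6 + (a + a)) = a*(6 + 2*a))
L(H, f) = 9
J(-5)*47 + L(5, 11) = (2*(-5)*(3 - 5))*47 + 9 = (2*(-5)*(-2))*47 + 9 = 20*47 + 9 = 940 + 9 = 949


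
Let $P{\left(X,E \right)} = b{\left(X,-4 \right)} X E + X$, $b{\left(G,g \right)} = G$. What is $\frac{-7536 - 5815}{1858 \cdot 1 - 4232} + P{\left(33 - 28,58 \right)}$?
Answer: $\frac{3467521}{2374} \approx 1460.6$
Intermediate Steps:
$P{\left(X,E \right)} = X + E X^{2}$ ($P{\left(X,E \right)} = X X E + X = X^{2} E + X = E X^{2} + X = X + E X^{2}$)
$\frac{-7536 - 5815}{1858 \cdot 1 - 4232} + P{\left(33 - 28,58 \right)} = \frac{-7536 - 5815}{1858 \cdot 1 - 4232} + \left(33 - 28\right) \left(1 + 58 \left(33 - 28\right)\right) = - \frac{13351}{1858 - 4232} + \left(33 - 28\right) \left(1 + 58 \left(33 - 28\right)\right) = - \frac{13351}{-2374} + 5 \left(1 + 58 \cdot 5\right) = \left(-13351\right) \left(- \frac{1}{2374}\right) + 5 \left(1 + 290\right) = \frac{13351}{2374} + 5 \cdot 291 = \frac{13351}{2374} + 1455 = \frac{3467521}{2374}$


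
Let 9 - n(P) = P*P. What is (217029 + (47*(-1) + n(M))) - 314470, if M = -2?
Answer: -97483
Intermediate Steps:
n(P) = 9 - P² (n(P) = 9 - P*P = 9 - P²)
(217029 + (47*(-1) + n(M))) - 314470 = (217029 + (47*(-1) + (9 - 1*(-2)²))) - 314470 = (217029 + (-47 + (9 - 1*4))) - 314470 = (217029 + (-47 + (9 - 4))) - 314470 = (217029 + (-47 + 5)) - 314470 = (217029 - 42) - 314470 = 216987 - 314470 = -97483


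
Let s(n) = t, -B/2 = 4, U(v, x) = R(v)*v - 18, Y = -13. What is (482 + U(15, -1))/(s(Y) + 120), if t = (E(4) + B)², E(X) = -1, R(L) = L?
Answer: 689/201 ≈ 3.4279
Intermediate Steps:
U(v, x) = -18 + v² (U(v, x) = v*v - 18 = v² - 18 = -18 + v²)
B = -8 (B = -2*4 = -8)
t = 81 (t = (-1 - 8)² = (-9)² = 81)
s(n) = 81
(482 + U(15, -1))/(s(Y) + 120) = (482 + (-18 + 15²))/(81 + 120) = (482 + (-18 + 225))/201 = (482 + 207)*(1/201) = 689*(1/201) = 689/201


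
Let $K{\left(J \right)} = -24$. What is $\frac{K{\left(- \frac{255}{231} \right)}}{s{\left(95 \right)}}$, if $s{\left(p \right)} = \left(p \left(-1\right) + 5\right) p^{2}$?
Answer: $\frac{4}{135375} \approx 2.9548 \cdot 10^{-5}$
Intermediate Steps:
$s{\left(p \right)} = p^{2} \left(5 - p\right)$ ($s{\left(p \right)} = \left(- p + 5\right) p^{2} = \left(5 - p\right) p^{2} = p^{2} \left(5 - p\right)$)
$\frac{K{\left(- \frac{255}{231} \right)}}{s{\left(95 \right)}} = - \frac{24}{95^{2} \left(5 - 95\right)} = - \frac{24}{9025 \left(5 - 95\right)} = - \frac{24}{9025 \left(-90\right)} = - \frac{24}{-812250} = \left(-24\right) \left(- \frac{1}{812250}\right) = \frac{4}{135375}$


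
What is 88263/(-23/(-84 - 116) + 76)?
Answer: 17652600/15223 ≈ 1159.6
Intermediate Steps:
88263/(-23/(-84 - 116) + 76) = 88263/(-23/(-200) + 76) = 88263/(-1/200*(-23) + 76) = 88263/(23/200 + 76) = 88263/(15223/200) = 88263*(200/15223) = 17652600/15223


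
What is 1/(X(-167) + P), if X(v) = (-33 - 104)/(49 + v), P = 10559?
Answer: 118/1246099 ≈ 9.4695e-5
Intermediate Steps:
X(v) = -137/(49 + v)
1/(X(-167) + P) = 1/(-137/(49 - 167) + 10559) = 1/(-137/(-118) + 10559) = 1/(-137*(-1/118) + 10559) = 1/(137/118 + 10559) = 1/(1246099/118) = 118/1246099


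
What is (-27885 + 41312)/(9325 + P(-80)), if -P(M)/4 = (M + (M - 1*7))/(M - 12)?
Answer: 308821/214308 ≈ 1.4410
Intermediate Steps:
P(M) = -4*(-7 + 2*M)/(-12 + M) (P(M) = -4*(M + (M - 1*7))/(M - 12) = -4*(M + (M - 7))/(-12 + M) = -4*(M + (-7 + M))/(-12 + M) = -4*(-7 + 2*M)/(-12 + M))
(-27885 + 41312)/(9325 + P(-80)) = (-27885 + 41312)/(9325 + 4*(7 - 2*(-80))/(-12 - 80)) = 13427/(9325 + 4*(7 + 160)/(-92)) = 13427/(9325 + 4*(-1/92)*167) = 13427/(9325 - 167/23) = 13427/(214308/23) = 13427*(23/214308) = 308821/214308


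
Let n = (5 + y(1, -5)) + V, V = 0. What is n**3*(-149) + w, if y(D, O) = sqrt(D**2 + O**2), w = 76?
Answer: -76659 - 15049*sqrt(26) ≈ -1.5339e+5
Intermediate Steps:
n = 5 + sqrt(26) (n = (5 + sqrt(1**2 + (-5)**2)) + 0 = (5 + sqrt(1 + 25)) + 0 = (5 + sqrt(26)) + 0 = 5 + sqrt(26) ≈ 10.099)
n**3*(-149) + w = (5 + sqrt(26))**3*(-149) + 76 = -149*(5 + sqrt(26))**3 + 76 = 76 - 149*(5 + sqrt(26))**3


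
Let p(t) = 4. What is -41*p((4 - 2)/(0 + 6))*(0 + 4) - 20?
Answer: -676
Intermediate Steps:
-41*p((4 - 2)/(0 + 6))*(0 + 4) - 20 = -164*(0 + 4) - 20 = -164*4 - 20 = -41*16 - 20 = -656 - 20 = -676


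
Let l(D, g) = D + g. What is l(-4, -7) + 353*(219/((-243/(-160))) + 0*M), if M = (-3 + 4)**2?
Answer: 4122149/81 ≈ 50891.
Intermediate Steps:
M = 1 (M = 1**2 = 1)
l(-4, -7) + 353*(219/((-243/(-160))) + 0*M) = (-4 - 7) + 353*(219/((-243/(-160))) + 0*1) = -11 + 353*(219/((-243*(-1/160))) + 0) = -11 + 353*(219/(243/160) + 0) = -11 + 353*(219*(160/243) + 0) = -11 + 353*(11680/81 + 0) = -11 + 353*(11680/81) = -11 + 4123040/81 = 4122149/81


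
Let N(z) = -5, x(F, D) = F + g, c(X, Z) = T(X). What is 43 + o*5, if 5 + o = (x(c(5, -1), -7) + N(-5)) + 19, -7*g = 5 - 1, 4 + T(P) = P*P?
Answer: 1331/7 ≈ 190.14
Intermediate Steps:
T(P) = -4 + P**2 (T(P) = -4 + P*P = -4 + P**2)
g = -4/7 (g = -(5 - 1)/7 = -1/7*4 = -4/7 ≈ -0.57143)
c(X, Z) = -4 + X**2
x(F, D) = -4/7 + F (x(F, D) = F - 4/7 = -4/7 + F)
o = 206/7 (o = -5 + (((-4/7 + (-4 + 5**2)) - 5) + 19) = -5 + (((-4/7 + (-4 + 25)) - 5) + 19) = -5 + (((-4/7 + 21) - 5) + 19) = -5 + ((143/7 - 5) + 19) = -5 + (108/7 + 19) = -5 + 241/7 = 206/7 ≈ 29.429)
43 + o*5 = 43 + (206/7)*5 = 43 + 1030/7 = 1331/7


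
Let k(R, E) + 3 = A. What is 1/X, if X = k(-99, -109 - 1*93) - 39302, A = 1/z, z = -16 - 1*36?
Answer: -52/2043861 ≈ -2.5442e-5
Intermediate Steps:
z = -52 (z = -16 - 36 = -52)
A = -1/52 (A = 1/(-52) = -1/52 ≈ -0.019231)
k(R, E) = -157/52 (k(R, E) = -3 - 1/52 = -157/52)
X = -2043861/52 (X = -157/52 - 39302 = -2043861/52 ≈ -39305.)
1/X = 1/(-2043861/52) = -52/2043861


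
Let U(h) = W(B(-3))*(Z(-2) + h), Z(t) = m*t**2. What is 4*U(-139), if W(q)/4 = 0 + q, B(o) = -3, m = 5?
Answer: 5712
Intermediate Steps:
Z(t) = 5*t**2
W(q) = 4*q (W(q) = 4*(0 + q) = 4*q)
U(h) = -240 - 12*h (U(h) = (4*(-3))*(5*(-2)**2 + h) = -12*(5*4 + h) = -12*(20 + h) = -240 - 12*h)
4*U(-139) = 4*(-240 - 12*(-139)) = 4*(-240 + 1668) = 4*1428 = 5712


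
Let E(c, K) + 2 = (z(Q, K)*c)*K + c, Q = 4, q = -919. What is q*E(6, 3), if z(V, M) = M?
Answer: -53302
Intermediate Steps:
E(c, K) = -2 + c + c*K² (E(c, K) = -2 + ((K*c)*K + c) = -2 + (c*K² + c) = -2 + (c + c*K²) = -2 + c + c*K²)
q*E(6, 3) = -919*(-2 + 6 + 6*3²) = -919*(-2 + 6 + 6*9) = -919*(-2 + 6 + 54) = -919*58 = -53302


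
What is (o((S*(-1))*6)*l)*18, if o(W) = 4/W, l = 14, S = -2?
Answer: 84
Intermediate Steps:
(o((S*(-1))*6)*l)*18 = ((4/((-2*(-1)*6)))*14)*18 = ((4/((2*6)))*14)*18 = ((4/12)*14)*18 = ((4*(1/12))*14)*18 = ((⅓)*14)*18 = (14/3)*18 = 84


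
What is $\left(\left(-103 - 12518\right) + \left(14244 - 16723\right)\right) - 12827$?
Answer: $-27927$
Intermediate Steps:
$\left(\left(-103 - 12518\right) + \left(14244 - 16723\right)\right) - 12827 = \left(-12621 - 2479\right) - 12827 = -15100 - 12827 = -27927$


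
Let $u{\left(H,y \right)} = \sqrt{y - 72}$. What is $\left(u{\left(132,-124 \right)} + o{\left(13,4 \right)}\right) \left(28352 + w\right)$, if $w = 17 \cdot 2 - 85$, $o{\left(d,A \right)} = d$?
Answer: $367913 + 396214 i \approx 3.6791 \cdot 10^{5} + 3.9621 \cdot 10^{5} i$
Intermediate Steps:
$u{\left(H,y \right)} = \sqrt{-72 + y}$
$w = -51$ ($w = 34 - 85 = -51$)
$\left(u{\left(132,-124 \right)} + o{\left(13,4 \right)}\right) \left(28352 + w\right) = \left(\sqrt{-72 - 124} + 13\right) \left(28352 - 51\right) = \left(\sqrt{-196} + 13\right) 28301 = \left(14 i + 13\right) 28301 = \left(13 + 14 i\right) 28301 = 367913 + 396214 i$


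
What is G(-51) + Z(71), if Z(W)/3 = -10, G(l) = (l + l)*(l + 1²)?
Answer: 5070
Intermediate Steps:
G(l) = 2*l*(1 + l) (G(l) = (2*l)*(l + 1) = (2*l)*(1 + l) = 2*l*(1 + l))
Z(W) = -30 (Z(W) = 3*(-10) = -30)
G(-51) + Z(71) = 2*(-51)*(1 - 51) - 30 = 2*(-51)*(-50) - 30 = 5100 - 30 = 5070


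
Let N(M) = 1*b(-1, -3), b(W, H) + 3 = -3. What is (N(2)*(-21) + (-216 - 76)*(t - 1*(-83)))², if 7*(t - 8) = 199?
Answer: 59160832900/49 ≈ 1.2074e+9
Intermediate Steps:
b(W, H) = -6 (b(W, H) = -3 - 3 = -6)
N(M) = -6 (N(M) = 1*(-6) = -6)
t = 255/7 (t = 8 + (⅐)*199 = 8 + 199/7 = 255/7 ≈ 36.429)
(N(2)*(-21) + (-216 - 76)*(t - 1*(-83)))² = (-6*(-21) + (-216 - 76)*(255/7 - 1*(-83)))² = (126 - 292*(255/7 + 83))² = (126 - 292*836/7)² = (126 - 244112/7)² = (-243230/7)² = 59160832900/49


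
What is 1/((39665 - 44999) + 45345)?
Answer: 1/40011 ≈ 2.4993e-5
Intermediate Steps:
1/((39665 - 44999) + 45345) = 1/(-5334 + 45345) = 1/40011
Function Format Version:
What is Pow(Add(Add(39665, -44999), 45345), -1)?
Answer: Rational(1, 40011) ≈ 2.4993e-5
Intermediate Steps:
Pow(Add(Add(39665, -44999), 45345), -1) = Pow(Add(-5334, 45345), -1) = Pow(40011, -1) = Rational(1, 40011)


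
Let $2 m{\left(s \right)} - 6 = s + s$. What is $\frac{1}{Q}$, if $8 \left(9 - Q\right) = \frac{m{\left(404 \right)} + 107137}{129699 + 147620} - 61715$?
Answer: $\frac{2218552}{17134601509} \approx 0.00012948$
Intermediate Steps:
$m{\left(s \right)} = 3 + s$ ($m{\left(s \right)} = 3 + \frac{s + s}{2} = 3 + \frac{2 s}{2} = 3 + s$)
$Q = \frac{17134601509}{2218552}$ ($Q = 9 - \frac{\frac{\left(3 + 404\right) + 107137}{129699 + 147620} - 61715}{8} = 9 - \frac{\frac{407 + 107137}{277319} - 61715}{8} = 9 - \frac{107544 \cdot \frac{1}{277319} - 61715}{8} = 9 - \frac{\frac{107544}{277319} - 61715}{8} = 9 - - \frac{17114634541}{2218552} = 9 + \frac{17114634541}{2218552} = \frac{17134601509}{2218552} \approx 7723.3$)
$\frac{1}{Q} = \frac{1}{\frac{17134601509}{2218552}} = \frac{2218552}{17134601509}$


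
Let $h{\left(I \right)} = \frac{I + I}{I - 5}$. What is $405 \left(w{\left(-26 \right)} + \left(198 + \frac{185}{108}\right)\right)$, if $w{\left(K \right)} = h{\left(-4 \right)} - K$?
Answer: $\frac{367095}{4} \approx 91774.0$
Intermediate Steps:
$h{\left(I \right)} = \frac{2 I}{-5 + I}$
$w{\left(K \right)} = \frac{8}{9} - K$ ($w{\left(K \right)} = 2 \left(-4\right) \frac{1}{-5 - 4} - K = 2 \left(-4\right) \frac{1}{-9} - K = 2 \left(-4\right) \left(- \frac{1}{9}\right) - K = \frac{8}{9} - K$)
$405 \left(w{\left(-26 \right)} + \left(198 + \frac{185}{108}\right)\right) = 405 \left(\left(\frac{8}{9} - -26\right) + \left(198 + \frac{185}{108}\right)\right) = 405 \left(\left(\frac{8}{9} + 26\right) + \left(198 + 185 \cdot \frac{1}{108}\right)\right) = 405 \left(\frac{242}{9} + \left(198 + \frac{185}{108}\right)\right) = 405 \left(\frac{242}{9} + \frac{21569}{108}\right) = 405 \cdot \frac{24473}{108} = \frac{367095}{4}$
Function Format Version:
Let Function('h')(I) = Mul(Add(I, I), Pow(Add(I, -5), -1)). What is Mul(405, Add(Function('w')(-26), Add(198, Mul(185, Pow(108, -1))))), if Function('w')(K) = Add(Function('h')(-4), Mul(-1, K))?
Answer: Rational(367095, 4) ≈ 91774.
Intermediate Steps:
Function('h')(I) = Mul(2, I, Pow(Add(-5, I), -1)) (Function('h')(I) = Mul(Mul(2, I), Pow(Add(-5, I), -1)) = Mul(2, I, Pow(Add(-5, I), -1)))
Function('w')(K) = Add(Rational(8, 9), Mul(-1, K)) (Function('w')(K) = Add(Mul(2, -4, Pow(Add(-5, -4), -1)), Mul(-1, K)) = Add(Mul(2, -4, Pow(-9, -1)), Mul(-1, K)) = Add(Mul(2, -4, Rational(-1, 9)), Mul(-1, K)) = Add(Rational(8, 9), Mul(-1, K)))
Mul(405, Add(Function('w')(-26), Add(198, Mul(185, Pow(108, -1))))) = Mul(405, Add(Add(Rational(8, 9), Mul(-1, -26)), Add(198, Mul(185, Pow(108, -1))))) = Mul(405, Add(Add(Rational(8, 9), 26), Add(198, Mul(185, Rational(1, 108))))) = Mul(405, Add(Rational(242, 9), Add(198, Rational(185, 108)))) = Mul(405, Add(Rational(242, 9), Rational(21569, 108))) = Mul(405, Rational(24473, 108)) = Rational(367095, 4)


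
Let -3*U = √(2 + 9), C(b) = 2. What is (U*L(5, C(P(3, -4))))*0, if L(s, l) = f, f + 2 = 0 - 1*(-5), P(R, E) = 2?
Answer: 0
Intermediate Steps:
f = 3 (f = -2 + (0 - 1*(-5)) = -2 + (0 + 5) = -2 + 5 = 3)
L(s, l) = 3
U = -√11/3 (U = -√(2 + 9)/3 = -√11/3 ≈ -1.1055)
(U*L(5, C(P(3, -4))))*0 = (-√11/3*3)*0 = -√11*0 = 0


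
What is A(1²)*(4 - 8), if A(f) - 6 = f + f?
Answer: -32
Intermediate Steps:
A(f) = 6 + 2*f (A(f) = 6 + (f + f) = 6 + 2*f)
A(1²)*(4 - 8) = (6 + 2*1²)*(4 - 8) = (6 + 2*1)*(-4) = (6 + 2)*(-4) = 8*(-4) = -32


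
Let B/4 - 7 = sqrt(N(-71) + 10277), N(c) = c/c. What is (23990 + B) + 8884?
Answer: 32902 + 12*sqrt(1142) ≈ 33308.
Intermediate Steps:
N(c) = 1
B = 28 + 12*sqrt(1142) (B = 28 + 4*sqrt(1 + 10277) = 28 + 4*sqrt(10278) = 28 + 4*(3*sqrt(1142)) = 28 + 12*sqrt(1142) ≈ 433.52)
(23990 + B) + 8884 = (23990 + (28 + 12*sqrt(1142))) + 8884 = (24018 + 12*sqrt(1142)) + 8884 = 32902 + 12*sqrt(1142)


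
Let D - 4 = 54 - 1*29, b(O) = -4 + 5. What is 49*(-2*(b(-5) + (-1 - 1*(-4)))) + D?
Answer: -363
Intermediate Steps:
b(O) = 1
D = 29 (D = 4 + (54 - 1*29) = 4 + (54 - 29) = 4 + 25 = 29)
49*(-2*(b(-5) + (-1 - 1*(-4)))) + D = 49*(-2*(1 + (-1 - 1*(-4)))) + 29 = 49*(-2*(1 + (-1 + 4))) + 29 = 49*(-2*(1 + 3)) + 29 = 49*(-2*4) + 29 = 49*(-8) + 29 = -392 + 29 = -363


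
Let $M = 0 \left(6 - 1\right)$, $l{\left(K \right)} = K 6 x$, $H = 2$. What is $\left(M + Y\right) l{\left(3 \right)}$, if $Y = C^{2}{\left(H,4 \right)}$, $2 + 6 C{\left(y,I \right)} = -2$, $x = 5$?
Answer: $40$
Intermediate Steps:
$l{\left(K \right)} = 30 K$ ($l{\left(K \right)} = K 6 \cdot 5 = 6 K 5 = 30 K$)
$C{\left(y,I \right)} = - \frac{2}{3}$ ($C{\left(y,I \right)} = - \frac{1}{3} + \frac{1}{6} \left(-2\right) = - \frac{1}{3} - \frac{1}{3} = - \frac{2}{3}$)
$Y = \frac{4}{9}$ ($Y = \left(- \frac{2}{3}\right)^{2} = \frac{4}{9} \approx 0.44444$)
$M = 0$ ($M = 0 \cdot 5 = 0$)
$\left(M + Y\right) l{\left(3 \right)} = \left(0 + \frac{4}{9}\right) 30 \cdot 3 = \frac{4}{9} \cdot 90 = 40$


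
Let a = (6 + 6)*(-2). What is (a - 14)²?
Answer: 1444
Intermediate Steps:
a = -24 (a = 12*(-2) = -24)
(a - 14)² = (-24 - 14)² = (-38)² = 1444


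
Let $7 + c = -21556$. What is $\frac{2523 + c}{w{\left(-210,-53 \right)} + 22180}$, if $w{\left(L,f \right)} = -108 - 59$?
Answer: $- \frac{19040}{22013} \approx -0.86494$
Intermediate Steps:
$c = -21563$ ($c = -7 - 21556 = -21563$)
$w{\left(L,f \right)} = -167$ ($w{\left(L,f \right)} = -108 - 59 = -167$)
$\frac{2523 + c}{w{\left(-210,-53 \right)} + 22180} = \frac{2523 - 21563}{-167 + 22180} = - \frac{19040}{22013}$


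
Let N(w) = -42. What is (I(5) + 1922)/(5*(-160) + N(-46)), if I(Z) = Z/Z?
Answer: -1923/842 ≈ -2.2838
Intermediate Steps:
I(Z) = 1
(I(5) + 1922)/(5*(-160) + N(-46)) = (1 + 1922)/(5*(-160) - 42) = 1923/(-800 - 42) = 1923/(-842) = 1923*(-1/842) = -1923/842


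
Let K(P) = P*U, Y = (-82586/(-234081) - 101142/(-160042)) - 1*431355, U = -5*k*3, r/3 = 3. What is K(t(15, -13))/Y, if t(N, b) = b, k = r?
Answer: -32873599455255/8079862746280298 ≈ -0.0040686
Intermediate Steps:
r = 9 (r = 3*3 = 9)
k = 9
U = -135 (U = -5*9*3 = -45*3 = -135)
Y = -8079862746280298/18731395701 (Y = (-82586*(-1/234081) - 101142*(-1/160042)) - 431355 = (82586/234081 + 50571/80021) - 431355 = 18446324557/18731395701 - 431355 = -8079862746280298/18731395701 ≈ -4.3135e+5)
K(P) = -135*P (K(P) = P*(-135) = -135*P)
K(t(15, -13))/Y = (-135*(-13))/(-8079862746280298/18731395701) = 1755*(-18731395701/8079862746280298) = -32873599455255/8079862746280298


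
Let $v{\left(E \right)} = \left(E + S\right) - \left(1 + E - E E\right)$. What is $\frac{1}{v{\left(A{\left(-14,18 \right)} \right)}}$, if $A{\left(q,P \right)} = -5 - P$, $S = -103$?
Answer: $\frac{1}{425} \approx 0.0023529$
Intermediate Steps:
$v{\left(E \right)} = -104 + E^{2}$ ($v{\left(E \right)} = \left(E - 103\right) - \left(1 + E - E E\right) = \left(-103 + E\right) - \left(1 + E - E^{2}\right) = -104 + E^{2}$)
$\frac{1}{v{\left(A{\left(-14,18 \right)} \right)}} = \frac{1}{-104 + \left(-5 - 18\right)^{2}} = \frac{1}{-104 + \left(-23\right)^{2}} = \frac{1}{-104 + 529} = \frac{1}{425}$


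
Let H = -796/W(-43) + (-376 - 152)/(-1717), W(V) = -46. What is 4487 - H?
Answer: 176500607/39491 ≈ 4469.4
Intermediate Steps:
H = 695510/39491 (H = -796/(-46) + (-376 - 152)/(-1717) = -796*(-1/46) - 528*(-1/1717) = 398/23 + 528/1717 = 695510/39491 ≈ 17.612)
4487 - H = 4487 - 1*695510/39491 = 4487 - 695510/39491 = 176500607/39491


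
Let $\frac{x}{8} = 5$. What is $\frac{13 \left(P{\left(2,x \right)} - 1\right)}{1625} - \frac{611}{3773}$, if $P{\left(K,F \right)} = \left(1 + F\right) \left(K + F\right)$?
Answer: $\frac{6416958}{471625} \approx 13.606$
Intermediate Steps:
$x = 40$ ($x = 8 \cdot 5 = 40$)
$P{\left(K,F \right)} = \left(1 + F\right) \left(F + K\right)$
$\frac{13 \left(P{\left(2,x \right)} - 1\right)}{1625} - \frac{611}{3773} = \frac{13 \left(\left(40 + 2 + 40^{2} + 40 \cdot 2\right) - 1\right)}{1625} - \frac{611}{3773} = 13 \left(\left(40 + 2 + 1600 + 80\right) - 1\right) \frac{1}{1625} - \frac{611}{3773} = 13 \left(1722 - 1\right) \frac{1}{1625} - \frac{611}{3773} = 13 \cdot 1721 \cdot \frac{1}{1625} - \frac{611}{3773} = 22373 \cdot \frac{1}{1625} - \frac{611}{3773} = \frac{1721}{125} - \frac{611}{3773} = \frac{6416958}{471625}$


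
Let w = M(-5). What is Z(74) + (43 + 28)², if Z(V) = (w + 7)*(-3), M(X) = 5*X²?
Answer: 4645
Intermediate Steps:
w = 125 (w = 5*(-5)² = 5*25 = 125)
Z(V) = -396 (Z(V) = (125 + 7)*(-3) = 132*(-3) = -396)
Z(74) + (43 + 28)² = -396 + (43 + 28)² = -396 + 71² = -396 + 5041 = 4645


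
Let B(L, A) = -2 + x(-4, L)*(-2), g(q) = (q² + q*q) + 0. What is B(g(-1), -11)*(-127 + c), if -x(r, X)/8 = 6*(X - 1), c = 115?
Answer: -1128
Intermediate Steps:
g(q) = 2*q² (g(q) = (q² + q²) + 0 = 2*q² + 0 = 2*q²)
x(r, X) = 48 - 48*X (x(r, X) = -48*(X - 1) = -48*(-1 + X) = -8*(-6 + 6*X) = 48 - 48*X)
B(L, A) = -98 + 96*L (B(L, A) = -2 + (48 - 48*L)*(-2) = -2 + (-96 + 96*L) = -98 + 96*L)
B(g(-1), -11)*(-127 + c) = (-98 + 96*(2*(-1)²))*(-127 + 115) = (-98 + 96*(2*1))*(-12) = (-98 + 96*2)*(-12) = (-98 + 192)*(-12) = 94*(-12) = -1128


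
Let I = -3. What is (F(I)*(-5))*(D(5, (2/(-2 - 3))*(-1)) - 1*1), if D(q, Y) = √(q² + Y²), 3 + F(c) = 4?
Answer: 5 - √629 ≈ -20.080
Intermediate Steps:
F(c) = 1 (F(c) = -3 + 4 = 1)
D(q, Y) = √(Y² + q²)
(F(I)*(-5))*(D(5, (2/(-2 - 3))*(-1)) - 1*1) = (1*(-5))*(√(((2/(-2 - 3))*(-1))² + 5²) - 1*1) = -5*(√(((2/(-5))*(-1))² + 25) - 1) = -5*(√((-⅕*2*(-1))² + 25) - 1) = -5*(√((-⅖*(-1))² + 25) - 1) = -5*(√((⅖)² + 25) - 1) = -5*(√(4/25 + 25) - 1) = -5*(√(629/25) - 1) = -5*(√629/5 - 1) = -5*(-1 + √629/5) = 5 - √629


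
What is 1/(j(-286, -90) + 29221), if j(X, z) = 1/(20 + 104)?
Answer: 124/3623405 ≈ 3.4222e-5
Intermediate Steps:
j(X, z) = 1/124
1/(j(-286, -90) + 29221) = 1/(1/124 + 29221) = 1/(3623405/124) = 124/3623405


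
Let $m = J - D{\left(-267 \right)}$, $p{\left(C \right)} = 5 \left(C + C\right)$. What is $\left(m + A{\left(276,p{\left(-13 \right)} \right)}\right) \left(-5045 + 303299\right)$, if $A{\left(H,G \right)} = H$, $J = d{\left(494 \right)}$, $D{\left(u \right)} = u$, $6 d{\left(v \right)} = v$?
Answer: $186508168$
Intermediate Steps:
$d{\left(v \right)} = \frac{v}{6}$
$J = \frac{247}{3}$ ($J = \frac{1}{6} \cdot 494 = \frac{247}{3} \approx 82.333$)
$p{\left(C \right)} = 10 C$ ($p{\left(C \right)} = 5 \cdot 2 C = 10 C$)
$m = \frac{1048}{3}$ ($m = \frac{247}{3} - -267 = \frac{247}{3} + 267 = \frac{1048}{3} \approx 349.33$)
$\left(m + A{\left(276,p{\left(-13 \right)} \right)}\right) \left(-5045 + 303299\right) = \left(\frac{1048}{3} + 276\right) \left(-5045 + 303299\right) = \frac{1876}{3} \cdot 298254 = 186508168$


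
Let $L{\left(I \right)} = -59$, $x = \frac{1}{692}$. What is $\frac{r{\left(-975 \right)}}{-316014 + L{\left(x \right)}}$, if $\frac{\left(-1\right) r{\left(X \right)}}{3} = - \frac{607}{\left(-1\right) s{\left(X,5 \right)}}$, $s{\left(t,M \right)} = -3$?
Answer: $- \frac{607}{316073} \approx -0.0019204$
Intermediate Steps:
$x = \frac{1}{692} \approx 0.0014451$
$r{\left(X \right)} = 607$ ($r{\left(X \right)} = - 3 \left(- \frac{607}{\left(-1\right) \left(-3\right)}\right) = - 3 \left(- \frac{607}{3}\right) = - 3 \left(\left(-607\right) \frac{1}{3}\right) = \left(-3\right) \left(- \frac{607}{3}\right) = 607$)
$\frac{r{\left(-975 \right)}}{-316014 + L{\left(x \right)}} = \frac{607}{-316014 - 59} = \frac{607}{-316073} = 607 \left(- \frac{1}{316073}\right) = - \frac{607}{316073}$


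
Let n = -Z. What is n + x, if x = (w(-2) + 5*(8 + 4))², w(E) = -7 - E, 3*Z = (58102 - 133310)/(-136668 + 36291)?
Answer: 910846067/301131 ≈ 3024.8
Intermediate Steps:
Z = 75208/301131 (Z = ((58102 - 133310)/(-136668 + 36291))/3 = (-75208/(-100377))/3 = (-75208*(-1/100377))/3 = (⅓)*(75208/100377) = 75208/301131 ≈ 0.24975)
x = 3025 (x = ((-7 - 1*(-2)) + 5*(8 + 4))² = ((-7 + 2) + 5*12)² = (-5 + 60)² = 55² = 3025)
n = -75208/301131 (n = -1*75208/301131 = -75208/301131 ≈ -0.24975)
n + x = -75208/301131 + 3025 = 910846067/301131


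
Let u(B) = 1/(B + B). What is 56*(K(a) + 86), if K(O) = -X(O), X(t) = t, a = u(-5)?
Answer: 24108/5 ≈ 4821.6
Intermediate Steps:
u(B) = 1/(2*B)
a = -⅒ (a = (½)/(-5) = (½)*(-⅕) = -⅒ ≈ -0.10000)
K(O) = -O
56*(K(a) + 86) = 56*(-1*(-⅒) + 86) = 56*(⅒ + 86) = 56*(861/10) = 24108/5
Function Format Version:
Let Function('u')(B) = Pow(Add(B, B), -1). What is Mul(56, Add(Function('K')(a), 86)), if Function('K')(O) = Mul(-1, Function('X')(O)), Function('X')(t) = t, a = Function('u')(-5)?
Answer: Rational(24108, 5) ≈ 4821.6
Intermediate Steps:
Function('u')(B) = Mul(Rational(1, 2), Pow(B, -1)) (Function('u')(B) = Pow(Mul(2, B), -1) = Mul(Rational(1, 2), Pow(B, -1)))
a = Rational(-1, 10) (a = Mul(Rational(1, 2), Pow(-5, -1)) = Mul(Rational(1, 2), Rational(-1, 5)) = Rational(-1, 10) ≈ -0.10000)
Function('K')(O) = Mul(-1, O)
Mul(56, Add(Function('K')(a), 86)) = Mul(56, Add(Mul(-1, Rational(-1, 10)), 86)) = Mul(56, Add(Rational(1, 10), 86)) = Mul(56, Rational(861, 10)) = Rational(24108, 5)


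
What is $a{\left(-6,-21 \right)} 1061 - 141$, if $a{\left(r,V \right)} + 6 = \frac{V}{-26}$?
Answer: $- \frac{146901}{26} \approx -5650.0$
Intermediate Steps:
$a{\left(r,V \right)} = -6 - \frac{V}{26}$ ($a{\left(r,V \right)} = -6 + \frac{V}{-26} = -6 + V \left(- \frac{1}{26}\right) = -6 - \frac{V}{26}$)
$a{\left(-6,-21 \right)} 1061 - 141 = \left(-6 - - \frac{21}{26}\right) 1061 - 141 = \left(-6 + \frac{21}{26}\right) 1061 - 141 = \left(- \frac{135}{26}\right) 1061 - 141 = - \frac{143235}{26} - 141 = - \frac{146901}{26}$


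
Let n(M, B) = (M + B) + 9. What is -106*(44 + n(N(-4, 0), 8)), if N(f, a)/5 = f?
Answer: -4346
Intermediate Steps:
N(f, a) = 5*f
n(M, B) = 9 + B + M (n(M, B) = (B + M) + 9 = 9 + B + M)
-106*(44 + n(N(-4, 0), 8)) = -106*(44 + (9 + 8 + 5*(-4))) = -106*(44 + (9 + 8 - 20)) = -106*(44 - 3) = -106*41 = -4346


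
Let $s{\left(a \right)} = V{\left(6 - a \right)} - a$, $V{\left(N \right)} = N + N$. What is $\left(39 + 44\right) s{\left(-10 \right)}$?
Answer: $3486$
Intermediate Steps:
$V{\left(N \right)} = 2 N$
$s{\left(a \right)} = 12 - 3 a$ ($s{\left(a \right)} = 2 \left(6 - a\right) - a = \left(12 - 2 a\right) - a = 12 - 3 a$)
$\left(39 + 44\right) s{\left(-10 \right)} = \left(39 + 44\right) \left(12 - -30\right) = 83 \left(12 + 30\right) = 83 \cdot 42 = 3486$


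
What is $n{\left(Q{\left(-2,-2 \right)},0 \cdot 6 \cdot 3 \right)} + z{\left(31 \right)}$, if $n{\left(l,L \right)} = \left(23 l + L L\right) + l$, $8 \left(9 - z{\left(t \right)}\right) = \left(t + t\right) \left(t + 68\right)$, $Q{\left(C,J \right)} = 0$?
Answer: $- \frac{3033}{4} \approx -758.25$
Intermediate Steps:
$z{\left(t \right)} = 9 - \frac{t \left(68 + t\right)}{4}$ ($z{\left(t \right)} = 9 - \frac{\left(t + t\right) \left(t + 68\right)}{8} = 9 - \frac{2 t \left(68 + t\right)}{8} = 9 - \frac{t \left(68 + t\right)}{4}$)
$n{\left(l,L \right)} = L^{2} + 24 l$ ($n{\left(l,L \right)} = \left(23 l + L^{2}\right) + l = \left(L^{2} + 23 l\right) + l = L^{2} + 24 l$)
$n{\left(Q{\left(-2,-2 \right)},0 \cdot 6 \cdot 3 \right)} + z{\left(31 \right)} = \left(\left(0 \cdot 6 \cdot 3\right)^{2} + 24 \cdot 0\right) - \left(518 + \frac{961}{4}\right) = \left(\left(0 \cdot 3\right)^{2} + 0\right) - \frac{3033}{4} = \left(0^{2} + 0\right) - \frac{3033}{4} = \left(0 + 0\right) - \frac{3033}{4} = 0 - \frac{3033}{4} = - \frac{3033}{4}$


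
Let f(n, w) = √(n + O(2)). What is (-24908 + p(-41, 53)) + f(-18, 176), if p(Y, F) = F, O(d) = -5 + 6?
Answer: -24855 + I*√17 ≈ -24855.0 + 4.1231*I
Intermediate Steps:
O(d) = 1
f(n, w) = √(1 + n) (f(n, w) = √(n + 1) = √(1 + n))
(-24908 + p(-41, 53)) + f(-18, 176) = (-24908 + 53) + √(1 - 18) = -24855 + √(-17) = -24855 + I*√17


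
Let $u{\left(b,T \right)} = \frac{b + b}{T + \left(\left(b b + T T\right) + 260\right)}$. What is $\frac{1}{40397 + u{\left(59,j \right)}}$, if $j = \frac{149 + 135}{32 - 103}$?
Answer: $\frac{3753}{151610059} \approx 2.4754 \cdot 10^{-5}$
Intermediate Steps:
$j = -4$ ($j = \frac{284}{-71} = 284 \left(- \frac{1}{71}\right) = -4$)
$u{\left(b,T \right)} = \frac{2 b}{260 + T + T^{2} + b^{2}}$ ($u{\left(b,T \right)} = \frac{2 b}{T + \left(\left(b^{2} + T^{2}\right) + 260\right)} = \frac{2 b}{T + \left(\left(T^{2} + b^{2}\right) + 260\right)} = \frac{2 b}{T + \left(260 + T^{2} + b^{2}\right)} = \frac{2 b}{260 + T + T^{2} + b^{2}}$)
$\frac{1}{40397 + u{\left(59,j \right)}} = \frac{1}{40397 + 2 \cdot 59 \frac{1}{260 - 4 + \left(-4\right)^{2} + 59^{2}}} = \frac{1}{40397 + 2 \cdot 59 \frac{1}{260 - 4 + 16 + 3481}} = \frac{1}{40397 + 2 \cdot 59 \cdot \frac{1}{3753}} = \frac{1}{40397 + \frac{118}{3753}} = \frac{1}{\frac{151610059}{3753}} = \frac{3753}{151610059}$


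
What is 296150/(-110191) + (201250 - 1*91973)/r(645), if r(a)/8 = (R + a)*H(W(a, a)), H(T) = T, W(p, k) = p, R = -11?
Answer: -956795614093/360483245040 ≈ -2.6542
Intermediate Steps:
r(a) = 8*a*(-11 + a) (r(a) = 8*((-11 + a)*a) = 8*(a*(-11 + a)) = 8*a*(-11 + a))
296150/(-110191) + (201250 - 1*91973)/r(645) = 296150/(-110191) + (201250 - 1*91973)/((8*645*(-11 + 645))) = 296150*(-1/110191) + (201250 - 91973)/((8*645*634)) = -296150/110191 + 109277/3271440 = -956795614093/360483245040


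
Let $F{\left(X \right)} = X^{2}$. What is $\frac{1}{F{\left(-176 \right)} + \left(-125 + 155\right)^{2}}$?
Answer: $\frac{1}{31876} \approx 3.1372 \cdot 10^{-5}$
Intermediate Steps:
$\frac{1}{F{\left(-176 \right)} + \left(-125 + 155\right)^{2}} = \frac{1}{\left(-176\right)^{2} + \left(-125 + 155\right)^{2}} = \frac{1}{30976 + 30^{2}} = \frac{1}{30976 + 900} = \frac{1}{31876}$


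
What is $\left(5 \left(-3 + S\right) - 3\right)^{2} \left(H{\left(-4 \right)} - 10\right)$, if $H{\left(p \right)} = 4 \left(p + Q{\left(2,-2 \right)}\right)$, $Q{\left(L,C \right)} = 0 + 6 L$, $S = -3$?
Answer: $23958$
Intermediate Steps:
$Q{\left(L,C \right)} = 6 L$
$H{\left(p \right)} = 48 + 4 p$ ($H{\left(p \right)} = 4 \left(p + 6 \cdot 2\right) = 4 \left(p + 12\right) = 4 \left(12 + p\right) = 48 + 4 p$)
$\left(5 \left(-3 + S\right) - 3\right)^{2} \left(H{\left(-4 \right)} - 10\right) = \left(5 \left(-3 - 3\right) - 3\right)^{2} \left(\left(48 + 4 \left(-4\right)\right) - 10\right) = \left(5 \left(-6\right) - 3\right)^{2} \left(\left(48 - 16\right) - 10\right) = \left(-30 - 3\right)^{2} \left(32 - 10\right) = \left(-33\right)^{2} \cdot 22 = 1089 \cdot 22 = 23958$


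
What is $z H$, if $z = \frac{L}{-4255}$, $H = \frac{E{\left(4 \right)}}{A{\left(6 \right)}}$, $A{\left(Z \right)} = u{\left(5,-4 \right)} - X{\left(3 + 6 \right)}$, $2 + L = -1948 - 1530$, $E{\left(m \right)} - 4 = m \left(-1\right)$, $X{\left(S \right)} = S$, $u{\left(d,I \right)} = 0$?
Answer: $0$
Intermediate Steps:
$E{\left(m \right)} = 4 - m$ ($E{\left(m \right)} = 4 + m \left(-1\right) = 4 - m$)
$L = -3480$ ($L = -2 - 3478 = -3480$)
$A{\left(Z \right)} = -9$ ($A{\left(Z \right)} = 0 - \left(3 + 6\right) = 0 - 9 = -9$)
$H = 0$ ($H = \frac{4 - 4}{-9} = \left(4 - 4\right) \left(- \frac{1}{9}\right) = 0 \left(- \frac{1}{9}\right) = 0$)
$z = \frac{696}{851}$ ($z = - \frac{3480}{-4255} = \left(-3480\right) \left(- \frac{1}{4255}\right) = \frac{696}{851} \approx 0.81786$)
$z H = \frac{696}{851} \cdot 0 = 0$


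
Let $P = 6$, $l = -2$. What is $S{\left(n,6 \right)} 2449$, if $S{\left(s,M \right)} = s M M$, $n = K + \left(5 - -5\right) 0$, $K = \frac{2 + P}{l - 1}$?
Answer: $-235104$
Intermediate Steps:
$K = - \frac{8}{3}$ ($K = \frac{2 + 6}{-2 - 1} = \frac{8}{-3} = 8 \left(- \frac{1}{3}\right) = - \frac{8}{3} \approx -2.6667$)
$n = - \frac{8}{3}$ ($n = - \frac{8}{3} + \left(5 - -5\right) 0 = - \frac{8}{3} + \left(5 + 5\right) 0 = - \frac{8}{3} + 10 \cdot 0 = - \frac{8}{3} + 0 = - \frac{8}{3} \approx -2.6667$)
$S{\left(s,M \right)} = s M^{2}$ ($S{\left(s,M \right)} = M s M = s M^{2}$)
$S{\left(n,6 \right)} 2449 = - \frac{8 \cdot 6^{2}}{3} \cdot 2449 = \left(- \frac{8}{3}\right) 36 \cdot 2449 = \left(-96\right) 2449 = -235104$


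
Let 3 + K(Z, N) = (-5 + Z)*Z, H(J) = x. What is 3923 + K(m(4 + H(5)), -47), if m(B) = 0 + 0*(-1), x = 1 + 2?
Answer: 3920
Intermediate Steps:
x = 3
H(J) = 3
m(B) = 0 (m(B) = 0 + 0 = 0)
K(Z, N) = -3 + Z*(-5 + Z) (K(Z, N) = -3 + (-5 + Z)*Z = -3 + Z*(-5 + Z))
3923 + K(m(4 + H(5)), -47) = 3923 + (-3 + 0² - 5*0) = 3923 + (-3 + 0 + 0) = 3923 - 3 = 3920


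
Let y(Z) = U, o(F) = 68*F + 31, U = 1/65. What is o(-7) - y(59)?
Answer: -28926/65 ≈ -445.02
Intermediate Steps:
U = 1/65 ≈ 0.015385
o(F) = 31 + 68*F
y(Z) = 1/65
o(-7) - y(59) = (31 + 68*(-7)) - 1*1/65 = (31 - 476) - 1/65 = -445 - 1/65 = -28926/65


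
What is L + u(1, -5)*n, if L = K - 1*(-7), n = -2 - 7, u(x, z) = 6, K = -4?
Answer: -51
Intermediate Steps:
n = -9
L = 3 (L = -4 - 1*(-7) = -4 + 7 = 3)
L + u(1, -5)*n = 3 + 6*(-9) = 3 - 54 = -51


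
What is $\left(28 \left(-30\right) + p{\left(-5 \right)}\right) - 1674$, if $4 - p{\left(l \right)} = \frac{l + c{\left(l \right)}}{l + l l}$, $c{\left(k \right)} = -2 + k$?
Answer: $- \frac{12547}{5} \approx -2509.4$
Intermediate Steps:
$p{\left(l \right)} = 4 - \frac{-2 + 2 l}{l + l^{2}}$ ($p{\left(l \right)} = 4 - \frac{l + \left(-2 + l\right)}{l + l l} = 4 - \frac{-2 + 2 l}{l + l^{2}}$)
$\left(28 \left(-30\right) + p{\left(-5 \right)}\right) - 1674 = \left(28 \left(-30\right) + \frac{2 \left(1 - 5 + 2 \left(-5\right)^{2}\right)}{\left(-5\right) \left(1 - 5\right)}\right) - 1674 = \left(-840 + 2 \left(- \frac{1}{5}\right) \frac{1}{-4} \left(1 - 5 + 2 \cdot 25\right)\right) - 1674 = \left(-840 + 2 \left(- \frac{1}{5}\right) \left(- \frac{1}{4}\right) \left(1 - 5 + 50\right)\right) - 1674 = \left(-840 + 2 \left(- \frac{1}{5}\right) \left(- \frac{1}{4}\right) 46\right) - 1674 = \left(-840 + \frac{23}{5}\right) - 1674 = - \frac{4177}{5} - 1674 = - \frac{12547}{5}$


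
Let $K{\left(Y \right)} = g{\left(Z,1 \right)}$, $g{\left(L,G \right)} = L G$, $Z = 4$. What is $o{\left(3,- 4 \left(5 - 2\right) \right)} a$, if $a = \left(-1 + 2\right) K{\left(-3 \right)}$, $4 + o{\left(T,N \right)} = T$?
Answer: $-4$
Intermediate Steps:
$o{\left(T,N \right)} = -4 + T$
$g{\left(L,G \right)} = G L$
$K{\left(Y \right)} = 4$ ($K{\left(Y \right)} = 1 \cdot 4 = 4$)
$a = 4$ ($a = \left(-1 + 2\right) 4 = 1 \cdot 4 = 4$)
$o{\left(3,- 4 \left(5 - 2\right) \right)} a = \left(-4 + 3\right) 4 = \left(-1\right) 4 = -4$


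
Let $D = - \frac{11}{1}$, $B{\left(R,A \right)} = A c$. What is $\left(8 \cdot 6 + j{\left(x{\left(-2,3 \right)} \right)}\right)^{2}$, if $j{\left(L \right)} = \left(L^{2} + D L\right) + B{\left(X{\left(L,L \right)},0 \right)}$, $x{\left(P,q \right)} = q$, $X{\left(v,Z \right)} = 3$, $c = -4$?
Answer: $576$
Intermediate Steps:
$B{\left(R,A \right)} = - 4 A$ ($B{\left(R,A \right)} = A \left(-4\right) = - 4 A$)
$D = -11$ ($D = \left(-11\right) 1 = -11$)
$j{\left(L \right)} = L^{2} - 11 L$ ($j{\left(L \right)} = \left(L^{2} - 11 L\right) - 0 = \left(L^{2} - 11 L\right) + 0 = L^{2} - 11 L$)
$\left(8 \cdot 6 + j{\left(x{\left(-2,3 \right)} \right)}\right)^{2} = \left(8 \cdot 6 + 3 \left(-11 + 3\right)\right)^{2} = \left(48 + 3 \left(-8\right)\right)^{2} = \left(48 - 24\right)^{2} = 24^{2} = 576$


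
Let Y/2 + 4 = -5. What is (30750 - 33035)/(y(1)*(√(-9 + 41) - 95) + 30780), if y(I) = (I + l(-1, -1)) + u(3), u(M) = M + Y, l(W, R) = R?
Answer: -981179/13828731 - 1828*√2/13828731 ≈ -0.071139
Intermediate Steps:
Y = -18 (Y = -8 + 2*(-5) = -8 - 10 = -18)
u(M) = -18 + M (u(M) = M - 18 = -18 + M)
y(I) = -16 + I (y(I) = (I - 1) + (-18 + 3) = (-1 + I) - 15 = -16 + I)
(30750 - 33035)/(y(1)*(√(-9 + 41) - 95) + 30780) = (30750 - 33035)/((-16 + 1)*(√(-9 + 41) - 95) + 30780) = -2285/(-15*(√32 - 95) + 30780) = -2285/(-15*(4*√2 - 95) + 30780) = -2285/(-15*(-95 + 4*√2) + 30780) = -2285/((1425 - 60*√2) + 30780) = -2285/(32205 - 60*√2)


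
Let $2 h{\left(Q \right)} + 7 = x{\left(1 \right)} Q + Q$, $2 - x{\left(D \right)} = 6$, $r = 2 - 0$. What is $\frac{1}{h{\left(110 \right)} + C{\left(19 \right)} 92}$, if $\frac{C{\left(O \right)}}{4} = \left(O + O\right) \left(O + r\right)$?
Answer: $\frac{2}{586991} \approx 3.4072 \cdot 10^{-6}$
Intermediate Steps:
$r = 2$ ($r = 2 + 0 = 2$)
$x{\left(D \right)} = -4$ ($x{\left(D \right)} = 2 - 6 = -4$)
$C{\left(O \right)} = 8 O \left(2 + O\right)$ ($C{\left(O \right)} = 4 \left(O + O\right) \left(O + 2\right) = 4 \cdot 2 O \left(2 + O\right) = 8 O \left(2 + O\right)$)
$h{\left(Q \right)} = - \frac{7}{2} - \frac{3 Q}{2}$ ($h{\left(Q \right)} = - \frac{7}{2} + \frac{- 4 Q + Q}{2} = - \frac{7}{2} + \frac{\left(-3\right) Q}{2} = - \frac{7}{2} - \frac{3 Q}{2}$)
$\frac{1}{h{\left(110 \right)} + C{\left(19 \right)} 92} = \frac{1}{\left(- \frac{7}{2} - 165\right) + 8 \cdot 19 \left(2 + 19\right) 92} = \frac{1}{\left(- \frac{7}{2} - 165\right) + 8 \cdot 19 \cdot 21 \cdot 92} = \frac{1}{- \frac{337}{2} + 3192 \cdot 92} = \frac{1}{- \frac{337}{2} + 293664} = \frac{1}{\frac{586991}{2}} = \frac{2}{586991}$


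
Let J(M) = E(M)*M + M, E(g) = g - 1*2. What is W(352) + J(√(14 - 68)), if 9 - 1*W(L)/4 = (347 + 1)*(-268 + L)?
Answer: -116946 - 3*I*√6 ≈ -1.1695e+5 - 7.3485*I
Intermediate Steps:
E(g) = -2 + g (E(g) = g - 2 = -2 + g)
W(L) = 373092 - 1392*L (W(L) = 36 - 4*(347 + 1)*(-268 + L) = 36 - 1392*(-268 + L) = 36 - 4*(-93264 + 348*L) = 36 + (373056 - 1392*L) = 373092 - 1392*L)
J(M) = M + M*(-2 + M) (J(M) = (-2 + M)*M + M = M*(-2 + M) + M = M + M*(-2 + M))
W(352) + J(√(14 - 68)) = (373092 - 1392*352) + √(14 - 68)*(-1 + √(14 - 68)) = (373092 - 489984) + √(-54)*(-1 + √(-54)) = -116892 + (3*I*√6)*(-1 + 3*I*√6) = -116892 + 3*I*√6*(-1 + 3*I*√6)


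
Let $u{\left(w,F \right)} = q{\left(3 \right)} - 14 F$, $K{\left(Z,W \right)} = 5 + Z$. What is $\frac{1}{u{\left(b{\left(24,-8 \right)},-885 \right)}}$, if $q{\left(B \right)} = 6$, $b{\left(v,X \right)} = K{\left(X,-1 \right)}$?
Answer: $\frac{1}{12396} \approx 8.0671 \cdot 10^{-5}$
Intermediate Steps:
$b{\left(v,X \right)} = 5 + X$
$u{\left(w,F \right)} = 6 - 14 F$
$\frac{1}{u{\left(b{\left(24,-8 \right)},-885 \right)}} = \frac{1}{6 - -12390} = \frac{1}{6 + 12390} = \frac{1}{12396}$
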